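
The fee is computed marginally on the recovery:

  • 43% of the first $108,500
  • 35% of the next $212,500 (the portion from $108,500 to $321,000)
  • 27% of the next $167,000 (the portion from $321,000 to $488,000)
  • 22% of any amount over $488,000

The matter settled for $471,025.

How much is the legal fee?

$161,536.75

First $108,500 at 43% = $46,655.00
Next $212,500 at 35% = $74,375.00
Remaining $150,025 at 27% = $40,506.75
Fee: $46,655.00 + $74,375.00 + $40,506.75 = $161,536.75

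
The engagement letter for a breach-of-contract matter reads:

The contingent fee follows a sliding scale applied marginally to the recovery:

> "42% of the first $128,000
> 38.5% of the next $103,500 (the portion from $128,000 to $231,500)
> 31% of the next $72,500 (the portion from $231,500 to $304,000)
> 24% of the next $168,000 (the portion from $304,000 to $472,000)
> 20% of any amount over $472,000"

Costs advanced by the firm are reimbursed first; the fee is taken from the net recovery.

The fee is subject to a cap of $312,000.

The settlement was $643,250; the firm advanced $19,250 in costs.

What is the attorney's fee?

$186,802.50

Fee base (net of costs): $643,250 − $19,250 = $624,000
First $128,000 at 42% = $53,760.00
Next $103,500 at 38.5% = $39,847.50
Next $72,500 at 31% = $22,475.00
Next $168,000 at 24% = $40,320.00
Remaining $152,000 at 20% = $30,400.00
Fee: $53,760.00 + $39,847.50 + $22,475.00 + $40,320.00 + $30,400.00 = $186,802.50
$186,802.50 is under the $312,000 cap.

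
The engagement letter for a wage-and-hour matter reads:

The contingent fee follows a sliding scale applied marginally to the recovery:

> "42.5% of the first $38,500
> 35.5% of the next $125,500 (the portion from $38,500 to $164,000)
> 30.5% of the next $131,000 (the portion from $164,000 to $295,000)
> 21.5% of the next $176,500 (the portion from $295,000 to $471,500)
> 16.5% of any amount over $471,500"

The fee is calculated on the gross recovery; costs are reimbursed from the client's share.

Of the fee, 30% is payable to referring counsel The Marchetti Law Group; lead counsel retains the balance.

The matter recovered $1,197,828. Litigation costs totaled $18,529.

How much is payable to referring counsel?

Fee base is the gross recovery, $1,197,828; costs are reimbursed separately.
First $38,500 at 42.5% = $16,362.50
Next $125,500 at 35.5% = $44,552.50
Next $131,000 at 30.5% = $39,955.00
Next $176,500 at 21.5% = $37,947.50
Remaining $726,328 at 16.5% = $119,844.12
Fee: $16,362.50 + $44,552.50 + $39,955.00 + $37,947.50 + $119,844.12 = $258,661.62
Referral share: 30% of $258,661.62 = $77,598.49; lead counsel retains $258,661.62 − $77,598.49 = $181,063.13.

$77,598.49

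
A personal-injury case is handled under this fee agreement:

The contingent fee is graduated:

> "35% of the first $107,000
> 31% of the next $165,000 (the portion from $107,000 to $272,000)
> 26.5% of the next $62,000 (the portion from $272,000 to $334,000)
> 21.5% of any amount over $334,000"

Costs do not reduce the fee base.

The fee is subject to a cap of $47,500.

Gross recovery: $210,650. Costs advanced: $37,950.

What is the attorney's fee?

Fee base is the gross recovery, $210,650; costs are reimbursed separately.
First $107,000 at 35% = $37,450.00
Remaining $103,650 at 31% = $32,131.50
Fee: $37,450.00 + $32,131.50 = $69,581.50
$69,581.50 exceeds the $47,500 cap, so the fee is capped at $47,500.00.

$47,500.00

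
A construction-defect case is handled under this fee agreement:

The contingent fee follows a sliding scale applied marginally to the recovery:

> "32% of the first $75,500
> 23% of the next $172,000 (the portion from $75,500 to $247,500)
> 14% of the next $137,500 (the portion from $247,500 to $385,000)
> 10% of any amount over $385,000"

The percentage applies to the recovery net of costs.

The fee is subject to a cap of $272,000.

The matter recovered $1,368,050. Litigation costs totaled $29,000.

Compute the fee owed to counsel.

$178,375.00

Fee base (net of costs): $1,368,050 − $29,000 = $1,339,050
First $75,500 at 32% = $24,160.00
Next $172,000 at 23% = $39,560.00
Next $137,500 at 14% = $19,250.00
Remaining $954,050 at 10% = $95,405.00
Fee: $24,160.00 + $39,560.00 + $19,250.00 + $95,405.00 = $178,375.00
$178,375.00 is under the $272,000 cap.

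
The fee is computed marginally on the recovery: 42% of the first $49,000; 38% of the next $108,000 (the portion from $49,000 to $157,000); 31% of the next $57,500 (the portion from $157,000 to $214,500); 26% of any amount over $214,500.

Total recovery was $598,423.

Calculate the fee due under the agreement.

$179,264.98

First $49,000 at 42% = $20,580.00
Next $108,000 at 38% = $41,040.00
Next $57,500 at 31% = $17,825.00
Remaining $383,923 at 26% = $99,819.98
Fee: $20,580.00 + $41,040.00 + $17,825.00 + $99,819.98 = $179,264.98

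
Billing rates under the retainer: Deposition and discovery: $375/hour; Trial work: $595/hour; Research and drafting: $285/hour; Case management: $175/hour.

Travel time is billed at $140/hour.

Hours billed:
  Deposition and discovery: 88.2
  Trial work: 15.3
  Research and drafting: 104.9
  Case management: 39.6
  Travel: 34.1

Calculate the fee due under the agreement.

$83,779.00

Deposition and discovery: 88.2 × $375 = $33,075.00
Trial work: 15.3 × $595 = $9,103.50
Research and drafting: 104.9 × $285 = $29,896.50
Case management: 39.6 × $175 = $6,930.00
Subtotal: $33,075.00 + $9,103.50 + $29,896.50 + $6,930.00 = $79,005.00
Travel: 34.1 × $140 = $4,774.00
Total: $79,005.00 + $4,774.00 = $83,779.00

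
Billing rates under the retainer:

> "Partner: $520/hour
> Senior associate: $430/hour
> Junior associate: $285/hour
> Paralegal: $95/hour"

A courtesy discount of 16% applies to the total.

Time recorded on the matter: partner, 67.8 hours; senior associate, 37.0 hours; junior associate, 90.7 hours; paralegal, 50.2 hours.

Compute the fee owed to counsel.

$68,698.98

Partner: 67.8 × $520 = $35,256.00
Senior associate: 37.0 × $430 = $15,910.00
Junior associate: 90.7 × $285 = $25,849.50
Paralegal: 50.2 × $95 = $4,769.00
Subtotal: $81,784.50
Less 16% discount: −$13,085.52
Total: $81,784.50 − $13,085.52 = $68,698.98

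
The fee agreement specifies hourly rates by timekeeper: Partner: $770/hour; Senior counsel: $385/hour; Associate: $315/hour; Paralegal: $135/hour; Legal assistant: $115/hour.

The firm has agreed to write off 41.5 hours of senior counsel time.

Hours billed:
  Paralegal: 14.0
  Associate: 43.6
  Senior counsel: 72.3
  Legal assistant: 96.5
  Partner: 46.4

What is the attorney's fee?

Partner: 46.4 × $770 = $35,728.00
Senior counsel: 72.3 × $385 = $27,835.50
Associate: 43.6 × $315 = $13,734.00
Paralegal: 14.0 × $135 = $1,890.00
Legal assistant: 96.5 × $115 = $11,097.50
Subtotal: $90,285.00
Write-off: 41.5 × $385 = $15,977.50
Total: $90,285.00 − $15,977.50 = $74,307.50

$74,307.50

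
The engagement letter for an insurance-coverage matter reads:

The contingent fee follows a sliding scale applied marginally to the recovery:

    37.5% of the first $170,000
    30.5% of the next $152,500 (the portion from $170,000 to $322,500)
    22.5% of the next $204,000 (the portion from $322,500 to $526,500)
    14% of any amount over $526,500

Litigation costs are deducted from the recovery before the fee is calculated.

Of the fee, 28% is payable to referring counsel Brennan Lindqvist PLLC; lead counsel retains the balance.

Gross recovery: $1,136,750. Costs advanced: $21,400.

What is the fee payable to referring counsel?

$66,808.42

Fee base (net of costs): $1,136,750 − $21,400 = $1,115,350
First $170,000 at 37.5% = $63,750.00
Next $152,500 at 30.5% = $46,512.50
Next $204,000 at 22.5% = $45,900.00
Remaining $588,850 at 14% = $82,439.00
Fee: $63,750.00 + $46,512.50 + $45,900.00 + $82,439.00 = $238,601.50
Referral share: 28% of $238,601.50 = $66,808.42; lead counsel retains $238,601.50 − $66,808.42 = $171,793.08.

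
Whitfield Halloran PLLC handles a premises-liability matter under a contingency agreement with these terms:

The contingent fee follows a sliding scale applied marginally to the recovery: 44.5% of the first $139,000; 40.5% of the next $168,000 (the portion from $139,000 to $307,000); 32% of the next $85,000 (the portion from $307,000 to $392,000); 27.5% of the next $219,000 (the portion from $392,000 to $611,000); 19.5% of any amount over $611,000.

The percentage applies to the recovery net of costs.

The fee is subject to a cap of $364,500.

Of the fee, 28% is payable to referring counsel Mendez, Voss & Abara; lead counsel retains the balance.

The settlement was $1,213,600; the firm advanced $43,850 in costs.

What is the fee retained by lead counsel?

Fee base (net of costs): $1,213,600 − $43,850 = $1,169,750
First $139,000 at 44.5% = $61,855.00
Next $168,000 at 40.5% = $68,040.00
Next $85,000 at 32% = $27,200.00
Next $219,000 at 27.5% = $60,225.00
Remaining $558,750 at 19.5% = $108,956.25
Fee: $61,855.00 + $68,040.00 + $27,200.00 + $60,225.00 + $108,956.25 = $326,276.25
$326,276.25 is under the $364,500 cap.
Referral share: 28% of $326,276.25 = $91,357.35; lead counsel retains $326,276.25 − $91,357.35 = $234,918.90.

$234,918.90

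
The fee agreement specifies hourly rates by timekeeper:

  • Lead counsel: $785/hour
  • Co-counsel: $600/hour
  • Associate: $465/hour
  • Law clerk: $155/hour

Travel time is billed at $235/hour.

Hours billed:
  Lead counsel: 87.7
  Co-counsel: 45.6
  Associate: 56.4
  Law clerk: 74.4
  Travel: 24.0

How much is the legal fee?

$139,602.50

Lead counsel: 87.7 × $785 = $68,844.50
Co-counsel: 45.6 × $600 = $27,360.00
Associate: 56.4 × $465 = $26,226.00
Law clerk: 74.4 × $155 = $11,532.00
Subtotal: $68,844.50 + $27,360.00 + $26,226.00 + $11,532.00 = $133,962.50
Travel: 24.0 × $235 = $5,640.00
Total: $133,962.50 + $5,640.00 = $139,602.50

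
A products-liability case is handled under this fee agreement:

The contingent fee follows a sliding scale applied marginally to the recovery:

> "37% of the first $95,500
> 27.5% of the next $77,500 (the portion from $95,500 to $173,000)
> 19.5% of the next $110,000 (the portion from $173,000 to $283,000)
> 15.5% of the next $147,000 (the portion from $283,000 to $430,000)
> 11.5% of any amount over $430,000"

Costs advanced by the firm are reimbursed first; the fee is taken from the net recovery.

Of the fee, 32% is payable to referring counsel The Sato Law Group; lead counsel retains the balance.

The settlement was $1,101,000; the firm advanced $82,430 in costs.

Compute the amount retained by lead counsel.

$114,626.27

Fee base (net of costs): $1,101,000 − $82,430 = $1,018,570
First $95,500 at 37% = $35,335.00
Next $77,500 at 27.5% = $21,312.50
Next $110,000 at 19.5% = $21,450.00
Next $147,000 at 15.5% = $22,785.00
Remaining $588,570 at 11.5% = $67,685.55
Fee: $35,335.00 + $21,312.50 + $21,450.00 + $22,785.00 + $67,685.55 = $168,568.05
Referral share: 32% of $168,568.05 = $53,941.78; lead counsel retains $168,568.05 − $53,941.78 = $114,626.27.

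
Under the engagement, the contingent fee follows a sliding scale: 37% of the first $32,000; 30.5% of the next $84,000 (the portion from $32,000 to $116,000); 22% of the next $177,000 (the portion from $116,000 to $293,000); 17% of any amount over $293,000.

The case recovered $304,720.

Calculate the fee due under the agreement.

First $32,000 at 37% = $11,840.00
Next $84,000 at 30.5% = $25,620.00
Next $177,000 at 22% = $38,940.00
Remaining $11,720 at 17% = $1,992.40
Fee: $11,840.00 + $25,620.00 + $38,940.00 + $1,992.40 = $78,392.40

$78,392.40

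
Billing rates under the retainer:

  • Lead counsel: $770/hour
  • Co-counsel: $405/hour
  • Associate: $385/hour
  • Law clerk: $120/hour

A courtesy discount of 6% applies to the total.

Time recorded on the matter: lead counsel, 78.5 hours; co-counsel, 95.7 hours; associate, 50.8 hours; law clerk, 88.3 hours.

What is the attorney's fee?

$121,596.05

Lead counsel: 78.5 × $770 = $60,445.00
Co-counsel: 95.7 × $405 = $38,758.50
Associate: 50.8 × $385 = $19,558.00
Law clerk: 88.3 × $120 = $10,596.00
Subtotal: $129,357.50
Less 6% discount: −$7,761.45
Total: $129,357.50 − $7,761.45 = $121,596.05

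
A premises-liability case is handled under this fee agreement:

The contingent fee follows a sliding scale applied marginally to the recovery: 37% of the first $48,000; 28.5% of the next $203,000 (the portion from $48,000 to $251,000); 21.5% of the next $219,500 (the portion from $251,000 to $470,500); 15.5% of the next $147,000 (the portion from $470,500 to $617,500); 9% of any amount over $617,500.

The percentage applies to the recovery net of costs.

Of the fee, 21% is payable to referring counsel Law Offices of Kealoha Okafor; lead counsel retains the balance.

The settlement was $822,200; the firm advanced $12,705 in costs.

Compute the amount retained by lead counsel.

$128,668.92

Fee base (net of costs): $822,200 − $12,705 = $809,495
First $48,000 at 37% = $17,760.00
Next $203,000 at 28.5% = $57,855.00
Next $219,500 at 21.5% = $47,192.50
Next $147,000 at 15.5% = $22,785.00
Remaining $191,995 at 9% = $17,279.55
Fee: $17,760.00 + $57,855.00 + $47,192.50 + $22,785.00 + $17,279.55 = $162,872.05
Referral share: 21% of $162,872.05 = $34,203.13; lead counsel retains $162,872.05 − $34,203.13 = $128,668.92.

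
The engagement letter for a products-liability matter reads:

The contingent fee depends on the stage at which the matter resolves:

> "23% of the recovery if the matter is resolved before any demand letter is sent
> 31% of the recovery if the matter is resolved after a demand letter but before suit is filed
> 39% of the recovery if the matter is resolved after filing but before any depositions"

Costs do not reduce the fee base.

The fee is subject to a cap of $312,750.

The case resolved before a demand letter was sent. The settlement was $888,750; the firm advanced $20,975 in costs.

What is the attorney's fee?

$204,412.50

Fee base is the gross recovery, $888,750; costs are reimbursed separately.
The matter resolved before a demand letter was sent, so the 23% rate applies.
$888,750 × 23% = $204,412.50
$204,412.50 is under the $312,750 cap.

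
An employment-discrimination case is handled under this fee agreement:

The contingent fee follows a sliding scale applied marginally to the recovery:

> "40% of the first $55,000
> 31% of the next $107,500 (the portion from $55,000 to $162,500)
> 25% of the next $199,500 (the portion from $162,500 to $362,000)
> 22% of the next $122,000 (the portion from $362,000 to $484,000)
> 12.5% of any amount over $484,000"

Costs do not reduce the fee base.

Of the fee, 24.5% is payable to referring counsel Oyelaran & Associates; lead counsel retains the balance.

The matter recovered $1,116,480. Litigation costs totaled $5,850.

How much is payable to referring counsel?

$51,719.50

Fee base is the gross recovery, $1,116,480; costs are reimbursed separately.
First $55,000 at 40% = $22,000.00
Next $107,500 at 31% = $33,325.00
Next $199,500 at 25% = $49,875.00
Next $122,000 at 22% = $26,840.00
Remaining $632,480 at 12.5% = $79,060.00
Fee: $22,000.00 + $33,325.00 + $49,875.00 + $26,840.00 + $79,060.00 = $211,100.00
Referral share: 24.5% of $211,100.00 = $51,719.50; lead counsel retains $211,100.00 − $51,719.50 = $159,380.50.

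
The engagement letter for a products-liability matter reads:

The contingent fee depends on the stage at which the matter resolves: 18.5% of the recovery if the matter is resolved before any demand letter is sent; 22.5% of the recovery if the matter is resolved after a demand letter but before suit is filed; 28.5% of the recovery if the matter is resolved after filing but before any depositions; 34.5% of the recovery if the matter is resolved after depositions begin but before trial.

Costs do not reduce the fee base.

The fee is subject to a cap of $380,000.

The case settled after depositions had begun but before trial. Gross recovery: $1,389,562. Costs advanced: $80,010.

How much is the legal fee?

$380,000.00

Fee base is the gross recovery, $1,389,562; costs are reimbursed separately.
The matter settled after depositions had begun but before trial, so the 34.5% rate applies.
$1,389,562 × 34.5% = $479,398.89
$479,398.89 exceeds the $380,000 cap, so the fee is capped at $380,000.00.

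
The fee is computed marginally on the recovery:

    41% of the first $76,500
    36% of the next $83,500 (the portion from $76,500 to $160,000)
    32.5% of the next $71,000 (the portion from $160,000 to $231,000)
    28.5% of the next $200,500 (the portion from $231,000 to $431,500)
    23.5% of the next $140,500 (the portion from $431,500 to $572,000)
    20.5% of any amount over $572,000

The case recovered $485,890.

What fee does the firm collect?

$154,424.15

First $76,500 at 41% = $31,365.00
Next $83,500 at 36% = $30,060.00
Next $71,000 at 32.5% = $23,075.00
Next $200,500 at 28.5% = $57,142.50
Remaining $54,390 at 23.5% = $12,781.65
Fee: $31,365.00 + $30,060.00 + $23,075.00 + $57,142.50 + $12,781.65 = $154,424.15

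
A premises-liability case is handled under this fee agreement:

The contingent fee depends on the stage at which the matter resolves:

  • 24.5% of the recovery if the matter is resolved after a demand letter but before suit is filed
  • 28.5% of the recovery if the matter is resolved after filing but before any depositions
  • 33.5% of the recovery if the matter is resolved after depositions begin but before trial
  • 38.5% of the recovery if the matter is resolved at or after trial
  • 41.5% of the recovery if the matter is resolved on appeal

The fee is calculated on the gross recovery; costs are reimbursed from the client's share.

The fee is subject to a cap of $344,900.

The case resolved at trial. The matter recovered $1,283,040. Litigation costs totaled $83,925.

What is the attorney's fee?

$344,900.00

Fee base is the gross recovery, $1,283,040; costs are reimbursed separately.
The matter resolved at trial, so the 38.5% rate applies.
$1,283,040 × 38.5% = $493,970.40
$493,970.40 exceeds the $344,900 cap, so the fee is capped at $344,900.00.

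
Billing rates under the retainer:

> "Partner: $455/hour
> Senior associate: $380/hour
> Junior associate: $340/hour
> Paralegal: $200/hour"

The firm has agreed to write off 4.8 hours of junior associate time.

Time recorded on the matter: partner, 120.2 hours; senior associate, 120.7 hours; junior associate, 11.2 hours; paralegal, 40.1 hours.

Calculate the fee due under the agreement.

Partner: 120.2 × $455 = $54,691.00
Senior associate: 120.7 × $380 = $45,866.00
Junior associate: 11.2 × $340 = $3,808.00
Paralegal: 40.1 × $200 = $8,020.00
Subtotal: $112,385.00
Write-off: 4.8 × $340 = $1,632.00
Total: $112,385.00 − $1,632.00 = $110,753.00

$110,753.00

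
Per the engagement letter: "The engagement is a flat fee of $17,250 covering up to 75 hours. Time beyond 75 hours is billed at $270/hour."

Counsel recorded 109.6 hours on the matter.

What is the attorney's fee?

Flat fee: $17,250.00
Excess hours: 109.6 − 75 = 34.6
Overrun: 34.6 × $270 = $9,342.00
Total: $17,250.00 + $9,342.00 = $26,592.00

$26,592.00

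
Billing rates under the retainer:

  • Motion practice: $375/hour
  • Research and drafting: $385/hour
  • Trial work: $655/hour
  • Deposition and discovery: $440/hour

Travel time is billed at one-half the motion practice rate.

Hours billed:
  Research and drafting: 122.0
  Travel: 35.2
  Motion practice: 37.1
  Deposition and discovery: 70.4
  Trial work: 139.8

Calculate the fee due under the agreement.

Motion practice: 37.1 × $375 = $13,912.50
Research and drafting: 122.0 × $385 = $46,970.00
Trial work: 139.8 × $655 = $91,569.00
Deposition and discovery: 70.4 × $440 = $30,976.00
Subtotal: $13,912.50 + $46,970.00 + $91,569.00 + $30,976.00 = $183,427.50
Travel: 35.2 × ($375 ÷ 2) = 35.2 × $187.50 = $6,600.00
Total: $183,427.50 + $6,600.00 = $190,027.50

$190,027.50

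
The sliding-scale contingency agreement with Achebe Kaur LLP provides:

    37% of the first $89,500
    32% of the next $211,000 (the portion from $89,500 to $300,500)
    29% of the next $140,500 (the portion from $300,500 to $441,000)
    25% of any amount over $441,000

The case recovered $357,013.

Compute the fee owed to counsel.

First $89,500 at 37% = $33,115.00
Next $211,000 at 32% = $67,520.00
Remaining $56,513 at 29% = $16,388.77
Fee: $33,115.00 + $67,520.00 + $16,388.77 = $117,023.77

$117,023.77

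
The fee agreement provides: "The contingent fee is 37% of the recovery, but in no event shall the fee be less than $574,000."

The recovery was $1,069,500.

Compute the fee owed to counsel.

37% of $1,069,500 = $395,715.00
That is below the $574,000 minimum, so the minimum applies.

$574,000.00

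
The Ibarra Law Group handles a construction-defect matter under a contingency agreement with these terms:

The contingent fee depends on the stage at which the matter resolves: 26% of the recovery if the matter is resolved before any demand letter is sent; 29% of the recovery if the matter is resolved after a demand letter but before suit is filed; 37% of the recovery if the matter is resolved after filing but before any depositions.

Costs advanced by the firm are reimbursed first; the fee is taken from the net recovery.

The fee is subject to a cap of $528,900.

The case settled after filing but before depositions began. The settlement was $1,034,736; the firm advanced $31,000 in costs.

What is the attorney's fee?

Fee base (net of costs): $1,034,736 − $31,000 = $1,003,736
The matter settled after filing but before depositions began, so the 37% rate applies.
$1,003,736 × 37% = $371,382.32
$371,382.32 is under the $528,900 cap.

$371,382.32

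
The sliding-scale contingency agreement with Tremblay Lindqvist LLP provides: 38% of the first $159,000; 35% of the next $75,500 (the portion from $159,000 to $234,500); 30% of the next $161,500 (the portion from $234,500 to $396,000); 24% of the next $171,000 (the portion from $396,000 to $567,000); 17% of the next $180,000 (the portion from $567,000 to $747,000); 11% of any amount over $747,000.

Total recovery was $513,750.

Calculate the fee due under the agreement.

$163,555.00

First $159,000 at 38% = $60,420.00
Next $75,500 at 35% = $26,425.00
Next $161,500 at 30% = $48,450.00
Remaining $117,750 at 24% = $28,260.00
Fee: $60,420.00 + $26,425.00 + $48,450.00 + $28,260.00 = $163,555.00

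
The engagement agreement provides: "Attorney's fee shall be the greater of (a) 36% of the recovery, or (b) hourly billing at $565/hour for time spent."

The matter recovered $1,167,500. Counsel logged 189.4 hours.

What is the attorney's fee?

(a) 36% of $1,167,500 = $420,300.00
(b) 189.4 × $565 = $107,011.00
The greater is (a): $420,300.00.

$420,300.00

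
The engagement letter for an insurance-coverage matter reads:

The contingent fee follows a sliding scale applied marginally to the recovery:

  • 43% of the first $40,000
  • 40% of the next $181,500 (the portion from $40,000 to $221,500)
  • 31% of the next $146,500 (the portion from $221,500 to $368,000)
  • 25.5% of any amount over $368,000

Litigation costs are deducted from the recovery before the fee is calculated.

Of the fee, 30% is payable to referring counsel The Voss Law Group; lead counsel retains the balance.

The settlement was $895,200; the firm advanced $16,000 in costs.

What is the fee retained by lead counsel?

Fee base (net of costs): $895,200 − $16,000 = $879,200
First $40,000 at 43% = $17,200.00
Next $181,500 at 40% = $72,600.00
Next $146,500 at 31% = $45,415.00
Remaining $511,200 at 25.5% = $130,356.00
Fee: $17,200.00 + $72,600.00 + $45,415.00 + $130,356.00 = $265,571.00
Referral share: 30% of $265,571.00 = $79,671.30; lead counsel retains $265,571.00 − $79,671.30 = $185,899.70.

$185,899.70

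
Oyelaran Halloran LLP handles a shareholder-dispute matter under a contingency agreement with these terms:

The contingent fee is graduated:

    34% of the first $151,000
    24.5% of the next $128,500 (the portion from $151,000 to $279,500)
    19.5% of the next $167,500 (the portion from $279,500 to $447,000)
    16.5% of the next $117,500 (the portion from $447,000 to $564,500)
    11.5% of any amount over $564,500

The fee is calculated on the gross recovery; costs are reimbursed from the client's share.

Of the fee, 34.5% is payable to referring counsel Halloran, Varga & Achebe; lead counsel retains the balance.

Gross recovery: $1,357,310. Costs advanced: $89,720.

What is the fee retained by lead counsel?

Fee base is the gross recovery, $1,357,310; costs are reimbursed separately.
First $151,000 at 34% = $51,340.00
Next $128,500 at 24.5% = $31,482.50
Next $167,500 at 19.5% = $32,662.50
Next $117,500 at 16.5% = $19,387.50
Remaining $792,810 at 11.5% = $91,173.15
Fee: $51,340.00 + $31,482.50 + $32,662.50 + $19,387.50 + $91,173.15 = $226,045.65
Referral share: 34.5% of $226,045.65 = $77,985.75; lead counsel retains $226,045.65 − $77,985.75 = $148,059.90.

$148,059.90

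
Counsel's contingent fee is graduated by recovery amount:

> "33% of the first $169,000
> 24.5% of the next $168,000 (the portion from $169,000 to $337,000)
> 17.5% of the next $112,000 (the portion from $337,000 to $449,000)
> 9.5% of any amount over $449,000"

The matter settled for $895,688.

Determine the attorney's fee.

First $169,000 at 33% = $55,770.00
Next $168,000 at 24.5% = $41,160.00
Next $112,000 at 17.5% = $19,600.00
Remaining $446,688 at 9.5% = $42,435.36
Fee: $55,770.00 + $41,160.00 + $19,600.00 + $42,435.36 = $158,965.36

$158,965.36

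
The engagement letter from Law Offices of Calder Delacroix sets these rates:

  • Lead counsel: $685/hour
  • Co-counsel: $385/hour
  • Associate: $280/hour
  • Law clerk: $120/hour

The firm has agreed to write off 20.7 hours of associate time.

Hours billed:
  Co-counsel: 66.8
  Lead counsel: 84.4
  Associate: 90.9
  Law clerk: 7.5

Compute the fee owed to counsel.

Lead counsel: 84.4 × $685 = $57,814.00
Co-counsel: 66.8 × $385 = $25,718.00
Associate: 90.9 × $280 = $25,452.00
Law clerk: 7.5 × $120 = $900.00
Subtotal: $109,884.00
Write-off: 20.7 × $280 = $5,796.00
Total: $109,884.00 − $5,796.00 = $104,088.00

$104,088.00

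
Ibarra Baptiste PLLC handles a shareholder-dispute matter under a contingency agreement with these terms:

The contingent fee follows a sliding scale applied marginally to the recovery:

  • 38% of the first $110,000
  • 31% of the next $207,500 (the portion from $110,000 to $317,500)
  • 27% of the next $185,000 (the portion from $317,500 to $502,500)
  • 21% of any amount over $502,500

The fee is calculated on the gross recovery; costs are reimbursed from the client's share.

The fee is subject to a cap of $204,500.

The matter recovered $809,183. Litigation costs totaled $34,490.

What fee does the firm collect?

$204,500.00

Fee base is the gross recovery, $809,183; costs are reimbursed separately.
First $110,000 at 38% = $41,800.00
Next $207,500 at 31% = $64,325.00
Next $185,000 at 27% = $49,950.00
Remaining $306,683 at 21% = $64,403.43
Fee: $41,800.00 + $64,325.00 + $49,950.00 + $64,403.43 = $220,478.43
$220,478.43 exceeds the $204,500 cap, so the fee is capped at $204,500.00.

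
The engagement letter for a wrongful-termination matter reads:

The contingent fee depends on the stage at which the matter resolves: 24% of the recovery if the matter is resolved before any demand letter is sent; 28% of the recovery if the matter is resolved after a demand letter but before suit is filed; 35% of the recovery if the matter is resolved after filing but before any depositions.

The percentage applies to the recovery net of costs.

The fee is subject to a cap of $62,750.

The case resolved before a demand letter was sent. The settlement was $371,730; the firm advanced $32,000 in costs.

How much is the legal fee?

$62,750.00

Fee base (net of costs): $371,730 − $32,000 = $339,730
The matter resolved before a demand letter was sent, so the 24% rate applies.
$339,730 × 24% = $81,535.20
$81,535.20 exceeds the $62,750 cap, so the fee is capped at $62,750.00.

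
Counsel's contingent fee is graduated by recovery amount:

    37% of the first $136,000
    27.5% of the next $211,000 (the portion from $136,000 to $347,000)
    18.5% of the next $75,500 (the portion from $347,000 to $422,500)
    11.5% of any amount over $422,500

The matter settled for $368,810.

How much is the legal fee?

First $136,000 at 37% = $50,320.00
Next $211,000 at 27.5% = $58,025.00
Remaining $21,810 at 18.5% = $4,034.85
Fee: $50,320.00 + $58,025.00 + $4,034.85 = $112,379.85

$112,379.85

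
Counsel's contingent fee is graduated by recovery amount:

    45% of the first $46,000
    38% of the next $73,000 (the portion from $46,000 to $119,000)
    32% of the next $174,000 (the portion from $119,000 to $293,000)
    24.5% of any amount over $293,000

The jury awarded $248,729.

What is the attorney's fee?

First $46,000 at 45% = $20,700.00
Next $73,000 at 38% = $27,740.00
Remaining $129,729 at 32% = $41,513.28
Fee: $20,700.00 + $27,740.00 + $41,513.28 = $89,953.28

$89,953.28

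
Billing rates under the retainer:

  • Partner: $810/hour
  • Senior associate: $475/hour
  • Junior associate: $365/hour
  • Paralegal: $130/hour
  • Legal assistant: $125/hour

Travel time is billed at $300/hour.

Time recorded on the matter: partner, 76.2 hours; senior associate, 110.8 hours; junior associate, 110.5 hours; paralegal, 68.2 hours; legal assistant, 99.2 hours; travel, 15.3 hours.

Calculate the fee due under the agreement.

Partner: 76.2 × $810 = $61,722.00
Senior associate: 110.8 × $475 = $52,630.00
Junior associate: 110.5 × $365 = $40,332.50
Paralegal: 68.2 × $130 = $8,866.00
Legal assistant: 99.2 × $125 = $12,400.00
Subtotal: $61,722.00 + $52,630.00 + $40,332.50 + $8,866.00 + $12,400.00 = $175,950.50
Travel: 15.3 × $300 = $4,590.00
Total: $175,950.50 + $4,590.00 = $180,540.50

$180,540.50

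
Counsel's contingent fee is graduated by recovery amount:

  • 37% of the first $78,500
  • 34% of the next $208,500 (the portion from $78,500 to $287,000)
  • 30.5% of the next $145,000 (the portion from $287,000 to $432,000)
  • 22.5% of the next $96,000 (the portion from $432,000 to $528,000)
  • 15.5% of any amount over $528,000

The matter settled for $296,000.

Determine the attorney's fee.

$102,680.00

First $78,500 at 37% = $29,045.00
Next $208,500 at 34% = $70,890.00
Remaining $9,000 at 30.5% = $2,745.00
Fee: $29,045.00 + $70,890.00 + $2,745.00 = $102,680.00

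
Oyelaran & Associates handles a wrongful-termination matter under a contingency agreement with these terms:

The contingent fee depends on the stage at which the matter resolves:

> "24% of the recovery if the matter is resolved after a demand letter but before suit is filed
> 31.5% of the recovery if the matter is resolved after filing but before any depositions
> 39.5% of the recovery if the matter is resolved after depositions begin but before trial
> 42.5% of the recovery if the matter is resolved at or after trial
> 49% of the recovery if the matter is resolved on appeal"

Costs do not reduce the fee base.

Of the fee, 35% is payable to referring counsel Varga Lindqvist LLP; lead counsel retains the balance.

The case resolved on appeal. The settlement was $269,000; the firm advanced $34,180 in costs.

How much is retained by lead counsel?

Fee base is the gross recovery, $269,000; costs are reimbursed separately.
The matter resolved on appeal, so the 49% rate applies.
$269,000 × 49% = $131,810.00
Referral share: 35% of $131,810.00 = $46,133.50; lead counsel retains $131,810.00 − $46,133.50 = $85,676.50.

$85,676.50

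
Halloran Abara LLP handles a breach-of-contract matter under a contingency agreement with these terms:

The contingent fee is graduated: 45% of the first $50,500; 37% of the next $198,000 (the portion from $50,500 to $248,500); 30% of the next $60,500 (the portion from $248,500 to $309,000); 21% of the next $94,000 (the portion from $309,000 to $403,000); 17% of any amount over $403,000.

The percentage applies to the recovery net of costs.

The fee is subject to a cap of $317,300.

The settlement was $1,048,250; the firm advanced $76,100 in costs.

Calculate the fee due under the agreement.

$230,630.50

Fee base (net of costs): $1,048,250 − $76,100 = $972,150
First $50,500 at 45% = $22,725.00
Next $198,000 at 37% = $73,260.00
Next $60,500 at 30% = $18,150.00
Next $94,000 at 21% = $19,740.00
Remaining $569,150 at 17% = $96,755.50
Fee: $22,725.00 + $73,260.00 + $18,150.00 + $19,740.00 + $96,755.50 = $230,630.50
$230,630.50 is under the $317,300 cap.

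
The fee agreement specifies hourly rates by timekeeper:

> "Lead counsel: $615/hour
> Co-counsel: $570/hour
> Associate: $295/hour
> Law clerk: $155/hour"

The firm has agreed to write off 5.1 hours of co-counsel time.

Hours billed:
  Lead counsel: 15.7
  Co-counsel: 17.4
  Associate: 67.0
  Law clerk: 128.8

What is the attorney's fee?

Lead counsel: 15.7 × $615 = $9,655.50
Co-counsel: 17.4 × $570 = $9,918.00
Associate: 67.0 × $295 = $19,765.00
Law clerk: 128.8 × $155 = $19,964.00
Subtotal: $59,302.50
Write-off: 5.1 × $570 = $2,907.00
Total: $59,302.50 − $2,907.00 = $56,395.50

$56,395.50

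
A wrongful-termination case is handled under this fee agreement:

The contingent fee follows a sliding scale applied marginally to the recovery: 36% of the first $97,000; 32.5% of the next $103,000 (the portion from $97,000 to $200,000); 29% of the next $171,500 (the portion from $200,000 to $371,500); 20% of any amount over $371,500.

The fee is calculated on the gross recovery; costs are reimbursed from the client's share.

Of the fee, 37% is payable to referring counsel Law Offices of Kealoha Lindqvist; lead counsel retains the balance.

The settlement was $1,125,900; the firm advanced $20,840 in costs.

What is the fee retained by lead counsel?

Fee base is the gross recovery, $1,125,900; costs are reimbursed separately.
First $97,000 at 36% = $34,920.00
Next $103,000 at 32.5% = $33,475.00
Next $171,500 at 29% = $49,735.00
Remaining $754,400 at 20% = $150,880.00
Fee: $34,920.00 + $33,475.00 + $49,735.00 + $150,880.00 = $269,010.00
Referral share: 37% of $269,010.00 = $99,533.70; lead counsel retains $269,010.00 − $99,533.70 = $169,476.30.

$169,476.30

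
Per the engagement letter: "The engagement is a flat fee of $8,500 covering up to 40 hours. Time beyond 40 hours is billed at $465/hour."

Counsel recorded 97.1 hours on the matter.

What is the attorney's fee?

Flat fee: $8,500.00
Excess hours: 97.1 − 40 = 57.1
Overrun: 57.1 × $465 = $26,551.50
Total: $8,500.00 + $26,551.50 = $35,051.50

$35,051.50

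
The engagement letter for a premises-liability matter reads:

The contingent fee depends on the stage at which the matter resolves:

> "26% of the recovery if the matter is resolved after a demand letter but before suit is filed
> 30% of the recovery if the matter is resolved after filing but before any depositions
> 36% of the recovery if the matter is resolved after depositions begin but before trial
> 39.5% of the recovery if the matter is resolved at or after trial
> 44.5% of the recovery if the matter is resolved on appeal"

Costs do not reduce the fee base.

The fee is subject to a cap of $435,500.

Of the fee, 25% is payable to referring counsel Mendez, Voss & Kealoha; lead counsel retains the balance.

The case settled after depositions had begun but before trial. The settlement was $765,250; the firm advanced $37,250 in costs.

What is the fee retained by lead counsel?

Fee base is the gross recovery, $765,250; costs are reimbursed separately.
The matter settled after depositions had begun but before trial, so the 36% rate applies.
$765,250 × 36% = $275,490.00
$275,490.00 is under the $435,500 cap.
Referral share: 25% of $275,490.00 = $68,872.50; lead counsel retains $275,490.00 − $68,872.50 = $206,617.50.

$206,617.50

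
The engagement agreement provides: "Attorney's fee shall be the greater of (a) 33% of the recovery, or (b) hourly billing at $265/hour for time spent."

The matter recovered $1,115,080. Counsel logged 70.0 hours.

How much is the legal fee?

(a) 33% of $1,115,080 = $367,976.40
(b) 70.0 × $265 = $18,550.00
The greater is (a): $367,976.40.

$367,976.40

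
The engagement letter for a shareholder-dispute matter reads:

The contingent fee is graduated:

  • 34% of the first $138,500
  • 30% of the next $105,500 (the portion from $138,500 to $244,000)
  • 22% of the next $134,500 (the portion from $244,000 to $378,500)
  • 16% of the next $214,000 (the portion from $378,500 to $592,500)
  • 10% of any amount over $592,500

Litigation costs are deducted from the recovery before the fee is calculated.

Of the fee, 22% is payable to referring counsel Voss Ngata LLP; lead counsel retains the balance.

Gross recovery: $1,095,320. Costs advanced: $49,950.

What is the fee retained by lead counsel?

$146,528.46

Fee base (net of costs): $1,095,320 − $49,950 = $1,045,370
First $138,500 at 34% = $47,090.00
Next $105,500 at 30% = $31,650.00
Next $134,500 at 22% = $29,590.00
Next $214,000 at 16% = $34,240.00
Remaining $452,870 at 10% = $45,287.00
Fee: $47,090.00 + $31,650.00 + $29,590.00 + $34,240.00 + $45,287.00 = $187,857.00
Referral share: 22% of $187,857.00 = $41,328.54; lead counsel retains $187,857.00 − $41,328.54 = $146,528.46.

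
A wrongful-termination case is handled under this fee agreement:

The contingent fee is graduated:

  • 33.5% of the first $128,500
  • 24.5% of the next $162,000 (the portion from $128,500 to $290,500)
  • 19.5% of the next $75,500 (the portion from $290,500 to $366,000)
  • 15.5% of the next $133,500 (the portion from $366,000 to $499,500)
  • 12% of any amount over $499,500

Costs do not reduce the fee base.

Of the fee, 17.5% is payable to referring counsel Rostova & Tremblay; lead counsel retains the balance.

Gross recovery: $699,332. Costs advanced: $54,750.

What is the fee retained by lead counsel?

$117,259.18

Fee base is the gross recovery, $699,332; costs are reimbursed separately.
First $128,500 at 33.5% = $43,047.50
Next $162,000 at 24.5% = $39,690.00
Next $75,500 at 19.5% = $14,722.50
Next $133,500 at 15.5% = $20,692.50
Remaining $199,832 at 12% = $23,979.84
Fee: $43,047.50 + $39,690.00 + $14,722.50 + $20,692.50 + $23,979.84 = $142,132.34
Referral share: 17.5% of $142,132.34 = $24,873.16; lead counsel retains $142,132.34 − $24,873.16 = $117,259.18.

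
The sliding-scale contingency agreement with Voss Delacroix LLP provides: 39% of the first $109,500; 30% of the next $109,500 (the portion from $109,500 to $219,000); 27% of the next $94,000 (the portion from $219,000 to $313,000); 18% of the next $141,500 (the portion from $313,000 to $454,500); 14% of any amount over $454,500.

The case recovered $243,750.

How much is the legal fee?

$82,237.50

First $109,500 at 39% = $42,705.00
Next $109,500 at 30% = $32,850.00
Remaining $24,750 at 27% = $6,682.50
Fee: $42,705.00 + $32,850.00 + $6,682.50 = $82,237.50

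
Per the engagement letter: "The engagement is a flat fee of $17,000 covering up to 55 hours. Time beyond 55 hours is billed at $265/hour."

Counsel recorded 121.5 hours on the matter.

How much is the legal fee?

Flat fee: $17,000.00
Excess hours: 121.5 − 55 = 66.5
Overrun: 66.5 × $265 = $17,622.50
Total: $17,000.00 + $17,622.50 = $34,622.50

$34,622.50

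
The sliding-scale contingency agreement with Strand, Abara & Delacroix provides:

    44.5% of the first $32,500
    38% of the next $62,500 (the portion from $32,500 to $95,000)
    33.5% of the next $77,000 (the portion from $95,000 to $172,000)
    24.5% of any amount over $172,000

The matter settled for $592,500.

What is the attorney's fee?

$167,030.00

First $32,500 at 44.5% = $14,462.50
Next $62,500 at 38% = $23,750.00
Next $77,000 at 33.5% = $25,795.00
Remaining $420,500 at 24.5% = $103,022.50
Fee: $14,462.50 + $23,750.00 + $25,795.00 + $103,022.50 = $167,030.00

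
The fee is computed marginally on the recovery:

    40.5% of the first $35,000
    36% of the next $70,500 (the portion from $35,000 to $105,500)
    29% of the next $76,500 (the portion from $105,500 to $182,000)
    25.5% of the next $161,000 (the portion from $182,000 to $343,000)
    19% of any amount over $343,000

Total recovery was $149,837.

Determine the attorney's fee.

First $35,000 at 40.5% = $14,175.00
Next $70,500 at 36% = $25,380.00
Remaining $44,337 at 29% = $12,857.73
Fee: $14,175.00 + $25,380.00 + $12,857.73 = $52,412.73

$52,412.73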